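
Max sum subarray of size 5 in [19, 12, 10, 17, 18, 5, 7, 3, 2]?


[0:5]: 76
[1:6]: 62
[2:7]: 57
[3:8]: 50
[4:9]: 35

Max: 76 at [0:5]


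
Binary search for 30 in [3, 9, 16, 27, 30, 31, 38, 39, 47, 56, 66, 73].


Step 1: lo=0, hi=11, mid=5, val=31
Step 2: lo=0, hi=4, mid=2, val=16
Step 3: lo=3, hi=4, mid=3, val=27
Step 4: lo=4, hi=4, mid=4, val=30

Found at index 4


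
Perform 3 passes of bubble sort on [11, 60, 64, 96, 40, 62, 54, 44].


Initial: [11, 60, 64, 96, 40, 62, 54, 44]
Pass 1: [11, 60, 64, 40, 62, 54, 44, 96] (4 swaps)
Pass 2: [11, 60, 40, 62, 54, 44, 64, 96] (4 swaps)
Pass 3: [11, 40, 60, 54, 44, 62, 64, 96] (3 swaps)

After 3 passes: [11, 40, 60, 54, 44, 62, 64, 96]


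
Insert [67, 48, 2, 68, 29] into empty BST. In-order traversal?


Insert 67: root
Insert 48: L from 67
Insert 2: L from 67 -> L from 48
Insert 68: R from 67
Insert 29: L from 67 -> L from 48 -> R from 2

In-order: [2, 29, 48, 67, 68]


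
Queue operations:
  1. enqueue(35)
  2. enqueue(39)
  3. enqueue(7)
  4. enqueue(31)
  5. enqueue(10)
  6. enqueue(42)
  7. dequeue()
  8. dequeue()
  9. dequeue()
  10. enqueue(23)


enqueue(35) -> [35]
enqueue(39) -> [35, 39]
enqueue(7) -> [35, 39, 7]
enqueue(31) -> [35, 39, 7, 31]
enqueue(10) -> [35, 39, 7, 31, 10]
enqueue(42) -> [35, 39, 7, 31, 10, 42]
dequeue()->35, [39, 7, 31, 10, 42]
dequeue()->39, [7, 31, 10, 42]
dequeue()->7, [31, 10, 42]
enqueue(23) -> [31, 10, 42, 23]

Final queue: [31, 10, 42, 23]


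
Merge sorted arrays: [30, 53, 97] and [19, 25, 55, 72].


Take 19 from B
Take 25 from B
Take 30 from A
Take 53 from A
Take 55 from B
Take 72 from B

Merged: [19, 25, 30, 53, 55, 72, 97]


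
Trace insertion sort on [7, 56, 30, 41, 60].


Initial: [7, 56, 30, 41, 60]
Insert 56: [7, 56, 30, 41, 60]
Insert 30: [7, 30, 56, 41, 60]
Insert 41: [7, 30, 41, 56, 60]
Insert 60: [7, 30, 41, 56, 60]

Sorted: [7, 30, 41, 56, 60]


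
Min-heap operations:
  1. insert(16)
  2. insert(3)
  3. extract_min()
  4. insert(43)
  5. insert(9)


insert(16) -> [16]
insert(3) -> [3, 16]
extract_min()->3, [16]
insert(43) -> [16, 43]
insert(9) -> [9, 43, 16]

Final heap: [9, 43, 16]


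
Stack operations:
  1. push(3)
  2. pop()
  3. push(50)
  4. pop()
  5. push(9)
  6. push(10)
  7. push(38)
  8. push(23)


push(3) -> [3]
pop()->3, []
push(50) -> [50]
pop()->50, []
push(9) -> [9]
push(10) -> [9, 10]
push(38) -> [9, 10, 38]
push(23) -> [9, 10, 38, 23]

Final stack: [9, 10, 38, 23]


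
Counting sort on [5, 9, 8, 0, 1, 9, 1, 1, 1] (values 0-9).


Input: [5, 9, 8, 0, 1, 9, 1, 1, 1]
Counts: [1, 4, 0, 0, 0, 1, 0, 0, 1, 2]

Sorted: [0, 1, 1, 1, 1, 5, 8, 9, 9]


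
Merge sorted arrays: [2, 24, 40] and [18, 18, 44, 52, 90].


Take 2 from A
Take 18 from B
Take 18 from B
Take 24 from A
Take 40 from A

Merged: [2, 18, 18, 24, 40, 44, 52, 90]


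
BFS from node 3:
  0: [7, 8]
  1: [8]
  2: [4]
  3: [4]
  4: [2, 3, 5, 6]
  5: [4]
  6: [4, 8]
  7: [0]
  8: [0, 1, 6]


Visit 3, enqueue [4]
Visit 4, enqueue [2, 5, 6]
Visit 2, enqueue []
Visit 5, enqueue []
Visit 6, enqueue [8]
Visit 8, enqueue [0, 1]
Visit 0, enqueue [7]
Visit 1, enqueue []
Visit 7, enqueue []

BFS order: [3, 4, 2, 5, 6, 8, 0, 1, 7]


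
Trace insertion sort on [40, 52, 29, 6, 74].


Initial: [40, 52, 29, 6, 74]
Insert 52: [40, 52, 29, 6, 74]
Insert 29: [29, 40, 52, 6, 74]
Insert 6: [6, 29, 40, 52, 74]
Insert 74: [6, 29, 40, 52, 74]

Sorted: [6, 29, 40, 52, 74]


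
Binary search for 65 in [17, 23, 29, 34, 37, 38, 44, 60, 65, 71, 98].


Step 1: lo=0, hi=10, mid=5, val=38
Step 2: lo=6, hi=10, mid=8, val=65

Found at index 8


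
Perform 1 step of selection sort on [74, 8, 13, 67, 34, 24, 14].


Initial: [74, 8, 13, 67, 34, 24, 14]
Step 1: min=8 at 1
  Swap: [8, 74, 13, 67, 34, 24, 14]

After 1 step: [8, 74, 13, 67, 34, 24, 14]


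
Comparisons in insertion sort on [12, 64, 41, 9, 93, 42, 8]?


Algorithm: insertion sort
Input: [12, 64, 41, 9, 93, 42, 8]
Sorted: [8, 9, 12, 41, 42, 64, 93]

16


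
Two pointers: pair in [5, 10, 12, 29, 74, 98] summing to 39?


lo=0(5)+hi=5(98)=103
lo=0(5)+hi=4(74)=79
lo=0(5)+hi=3(29)=34
lo=1(10)+hi=3(29)=39

Yes: 10+29=39


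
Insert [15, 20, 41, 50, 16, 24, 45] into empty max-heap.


Insert 15: [15]
Insert 20: [20, 15]
Insert 41: [41, 15, 20]
Insert 50: [50, 41, 20, 15]
Insert 16: [50, 41, 20, 15, 16]
Insert 24: [50, 41, 24, 15, 16, 20]
Insert 45: [50, 41, 45, 15, 16, 20, 24]

Final heap: [50, 41, 45, 15, 16, 20, 24]


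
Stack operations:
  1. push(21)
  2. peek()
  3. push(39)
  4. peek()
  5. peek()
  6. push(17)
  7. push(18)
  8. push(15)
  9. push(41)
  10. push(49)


push(21) -> [21]
peek()->21
push(39) -> [21, 39]
peek()->39
peek()->39
push(17) -> [21, 39, 17]
push(18) -> [21, 39, 17, 18]
push(15) -> [21, 39, 17, 18, 15]
push(41) -> [21, 39, 17, 18, 15, 41]
push(49) -> [21, 39, 17, 18, 15, 41, 49]

Final stack: [21, 39, 17, 18, 15, 41, 49]


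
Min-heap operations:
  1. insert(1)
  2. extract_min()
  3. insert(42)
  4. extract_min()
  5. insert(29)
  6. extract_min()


insert(1) -> [1]
extract_min()->1, []
insert(42) -> [42]
extract_min()->42, []
insert(29) -> [29]
extract_min()->29, []

Final heap: []


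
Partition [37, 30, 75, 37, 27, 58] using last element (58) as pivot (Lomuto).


Pivot: 58
  37 <= 58: advance i (no swap)
  30 <= 58: advance i (no swap)
  37 <= 58: swap -> [37, 30, 37, 75, 27, 58]
  27 <= 58: swap -> [37, 30, 37, 27, 75, 58]
Place pivot at 4: [37, 30, 37, 27, 58, 75]

Partitioned: [37, 30, 37, 27, 58, 75]


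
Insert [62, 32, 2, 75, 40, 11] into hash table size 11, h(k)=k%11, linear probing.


Insert 62: h=7 -> slot 7
Insert 32: h=10 -> slot 10
Insert 2: h=2 -> slot 2
Insert 75: h=9 -> slot 9
Insert 40: h=7, 1 probes -> slot 8
Insert 11: h=0 -> slot 0

Table: [11, None, 2, None, None, None, None, 62, 40, 75, 32]


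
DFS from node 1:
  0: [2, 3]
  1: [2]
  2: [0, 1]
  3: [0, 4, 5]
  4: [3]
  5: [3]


Visit 1, push [2]
Visit 2, push [0]
Visit 0, push [3]
Visit 3, push [5, 4]
Visit 4, push []
Visit 5, push []

DFS order: [1, 2, 0, 3, 4, 5]


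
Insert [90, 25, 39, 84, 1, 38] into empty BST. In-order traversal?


Insert 90: root
Insert 25: L from 90
Insert 39: L from 90 -> R from 25
Insert 84: L from 90 -> R from 25 -> R from 39
Insert 1: L from 90 -> L from 25
Insert 38: L from 90 -> R from 25 -> L from 39

In-order: [1, 25, 38, 39, 84, 90]


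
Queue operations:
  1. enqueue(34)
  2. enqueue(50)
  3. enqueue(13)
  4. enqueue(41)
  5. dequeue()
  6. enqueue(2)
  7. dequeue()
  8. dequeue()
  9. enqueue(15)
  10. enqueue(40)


enqueue(34) -> [34]
enqueue(50) -> [34, 50]
enqueue(13) -> [34, 50, 13]
enqueue(41) -> [34, 50, 13, 41]
dequeue()->34, [50, 13, 41]
enqueue(2) -> [50, 13, 41, 2]
dequeue()->50, [13, 41, 2]
dequeue()->13, [41, 2]
enqueue(15) -> [41, 2, 15]
enqueue(40) -> [41, 2, 15, 40]

Final queue: [41, 2, 15, 40]


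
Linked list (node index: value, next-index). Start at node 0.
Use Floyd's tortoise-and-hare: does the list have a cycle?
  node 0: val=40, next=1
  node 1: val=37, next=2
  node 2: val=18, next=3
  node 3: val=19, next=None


Floyd's tortoise (slow, +1) and hare (fast, +2):
  init: slow=0, fast=0
  step 1: slow=1, fast=2
  step 2: fast 2->3->None, no cycle

Cycle: no


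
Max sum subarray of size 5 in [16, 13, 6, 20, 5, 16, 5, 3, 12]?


[0:5]: 60
[1:6]: 60
[2:7]: 52
[3:8]: 49
[4:9]: 41

Max: 60 at [0:5]


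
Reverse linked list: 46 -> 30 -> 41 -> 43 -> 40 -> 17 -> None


Step 1: curr=46, set curr.next=prev(None) | reversed so far: 46
Step 2: curr=30, set curr.next=prev(46) | reversed so far: 30 -> 46
Step 3: curr=41, set curr.next=prev(30) | reversed so far: 41 -> 30 -> 46
Step 4: curr=43, set curr.next=prev(41) | reversed so far: 43 -> 41 -> 30 -> 46
Step 5: curr=40, set curr.next=prev(43) | reversed so far: 40 -> 43 -> 41 -> 30 -> 46
Step 6: curr=17, set curr.next=prev(40) | reversed so far: 17 -> 40 -> 43 -> 41 -> 30 -> 46

17 -> 40 -> 43 -> 41 -> 30 -> 46 -> None


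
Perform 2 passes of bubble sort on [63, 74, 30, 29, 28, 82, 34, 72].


Initial: [63, 74, 30, 29, 28, 82, 34, 72]
Pass 1: [63, 30, 29, 28, 74, 34, 72, 82] (5 swaps)
Pass 2: [30, 29, 28, 63, 34, 72, 74, 82] (5 swaps)

After 2 passes: [30, 29, 28, 63, 34, 72, 74, 82]


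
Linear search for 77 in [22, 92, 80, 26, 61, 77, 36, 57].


i=0: 22!=77
i=1: 92!=77
i=2: 80!=77
i=3: 26!=77
i=4: 61!=77
i=5: 77==77 found!

Found at 5, 6 comps


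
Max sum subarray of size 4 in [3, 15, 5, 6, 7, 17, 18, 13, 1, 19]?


[0:4]: 29
[1:5]: 33
[2:6]: 35
[3:7]: 48
[4:8]: 55
[5:9]: 49
[6:10]: 51

Max: 55 at [4:8]


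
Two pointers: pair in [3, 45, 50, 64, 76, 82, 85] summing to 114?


lo=0(3)+hi=6(85)=88
lo=1(45)+hi=6(85)=130
lo=1(45)+hi=5(82)=127
lo=1(45)+hi=4(76)=121
lo=1(45)+hi=3(64)=109
lo=2(50)+hi=3(64)=114

Yes: 50+64=114


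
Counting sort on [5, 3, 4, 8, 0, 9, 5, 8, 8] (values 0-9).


Input: [5, 3, 4, 8, 0, 9, 5, 8, 8]
Counts: [1, 0, 0, 1, 1, 2, 0, 0, 3, 1]

Sorted: [0, 3, 4, 5, 5, 8, 8, 8, 9]


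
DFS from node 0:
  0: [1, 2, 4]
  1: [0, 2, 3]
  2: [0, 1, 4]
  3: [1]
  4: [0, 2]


Visit 0, push [4, 2, 1]
Visit 1, push [3, 2]
Visit 2, push [4]
Visit 4, push []
Visit 3, push []

DFS order: [0, 1, 2, 4, 3]


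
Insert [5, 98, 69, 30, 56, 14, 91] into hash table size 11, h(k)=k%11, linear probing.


Insert 5: h=5 -> slot 5
Insert 98: h=10 -> slot 10
Insert 69: h=3 -> slot 3
Insert 30: h=8 -> slot 8
Insert 56: h=1 -> slot 1
Insert 14: h=3, 1 probes -> slot 4
Insert 91: h=3, 3 probes -> slot 6

Table: [None, 56, None, 69, 14, 5, 91, None, 30, None, 98]


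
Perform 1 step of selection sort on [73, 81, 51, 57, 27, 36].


Initial: [73, 81, 51, 57, 27, 36]
Step 1: min=27 at 4
  Swap: [27, 81, 51, 57, 73, 36]

After 1 step: [27, 81, 51, 57, 73, 36]


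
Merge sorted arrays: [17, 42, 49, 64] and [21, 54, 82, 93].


Take 17 from A
Take 21 from B
Take 42 from A
Take 49 from A
Take 54 from B
Take 64 from A

Merged: [17, 21, 42, 49, 54, 64, 82, 93]


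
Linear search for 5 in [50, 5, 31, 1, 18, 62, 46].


i=0: 50!=5
i=1: 5==5 found!

Found at 1, 2 comps


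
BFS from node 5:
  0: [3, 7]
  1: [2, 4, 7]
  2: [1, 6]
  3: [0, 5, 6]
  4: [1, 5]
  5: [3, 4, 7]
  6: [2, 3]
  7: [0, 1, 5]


Visit 5, enqueue [3, 4, 7]
Visit 3, enqueue [0, 6]
Visit 4, enqueue [1]
Visit 7, enqueue []
Visit 0, enqueue []
Visit 6, enqueue [2]
Visit 1, enqueue []
Visit 2, enqueue []

BFS order: [5, 3, 4, 7, 0, 6, 1, 2]


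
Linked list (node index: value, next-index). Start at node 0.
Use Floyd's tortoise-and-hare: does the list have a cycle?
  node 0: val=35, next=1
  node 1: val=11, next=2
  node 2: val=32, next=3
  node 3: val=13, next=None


Floyd's tortoise (slow, +1) and hare (fast, +2):
  init: slow=0, fast=0
  step 1: slow=1, fast=2
  step 2: fast 2->3->None, no cycle

Cycle: no


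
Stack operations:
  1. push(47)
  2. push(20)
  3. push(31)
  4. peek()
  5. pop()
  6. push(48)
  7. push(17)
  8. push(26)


push(47) -> [47]
push(20) -> [47, 20]
push(31) -> [47, 20, 31]
peek()->31
pop()->31, [47, 20]
push(48) -> [47, 20, 48]
push(17) -> [47, 20, 48, 17]
push(26) -> [47, 20, 48, 17, 26]

Final stack: [47, 20, 48, 17, 26]


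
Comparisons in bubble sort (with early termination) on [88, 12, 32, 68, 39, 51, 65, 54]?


Algorithm: bubble sort (with early termination)
Input: [88, 12, 32, 68, 39, 51, 65, 54]
Sorted: [12, 32, 39, 51, 54, 65, 68, 88]

22


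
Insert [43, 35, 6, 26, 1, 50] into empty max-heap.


Insert 43: [43]
Insert 35: [43, 35]
Insert 6: [43, 35, 6]
Insert 26: [43, 35, 6, 26]
Insert 1: [43, 35, 6, 26, 1]
Insert 50: [50, 35, 43, 26, 1, 6]

Final heap: [50, 35, 43, 26, 1, 6]


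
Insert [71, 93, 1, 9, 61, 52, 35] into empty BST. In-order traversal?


Insert 71: root
Insert 93: R from 71
Insert 1: L from 71
Insert 9: L from 71 -> R from 1
Insert 61: L from 71 -> R from 1 -> R from 9
Insert 52: L from 71 -> R from 1 -> R from 9 -> L from 61
Insert 35: L from 71 -> R from 1 -> R from 9 -> L from 61 -> L from 52

In-order: [1, 9, 35, 52, 61, 71, 93]


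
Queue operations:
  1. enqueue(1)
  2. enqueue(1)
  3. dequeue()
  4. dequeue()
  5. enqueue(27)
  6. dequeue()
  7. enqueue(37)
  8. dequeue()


enqueue(1) -> [1]
enqueue(1) -> [1, 1]
dequeue()->1, [1]
dequeue()->1, []
enqueue(27) -> [27]
dequeue()->27, []
enqueue(37) -> [37]
dequeue()->37, []

Final queue: []


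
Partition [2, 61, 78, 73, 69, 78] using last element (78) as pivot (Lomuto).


Pivot: 78
  2 <= 78: advance i (no swap)
  61 <= 78: advance i (no swap)
  78 <= 78: advance i (no swap)
  73 <= 78: advance i (no swap)
  69 <= 78: advance i (no swap)
Place pivot at 5: [2, 61, 78, 73, 69, 78]

Partitioned: [2, 61, 78, 73, 69, 78]


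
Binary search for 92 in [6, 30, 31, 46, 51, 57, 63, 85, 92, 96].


Step 1: lo=0, hi=9, mid=4, val=51
Step 2: lo=5, hi=9, mid=7, val=85
Step 3: lo=8, hi=9, mid=8, val=92

Found at index 8


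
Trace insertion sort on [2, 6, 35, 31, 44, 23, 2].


Initial: [2, 6, 35, 31, 44, 23, 2]
Insert 6: [2, 6, 35, 31, 44, 23, 2]
Insert 35: [2, 6, 35, 31, 44, 23, 2]
Insert 31: [2, 6, 31, 35, 44, 23, 2]
Insert 44: [2, 6, 31, 35, 44, 23, 2]
Insert 23: [2, 6, 23, 31, 35, 44, 2]
Insert 2: [2, 2, 6, 23, 31, 35, 44]

Sorted: [2, 2, 6, 23, 31, 35, 44]


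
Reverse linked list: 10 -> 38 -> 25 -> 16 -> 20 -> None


Step 1: curr=10, set curr.next=prev(None) | reversed so far: 10
Step 2: curr=38, set curr.next=prev(10) | reversed so far: 38 -> 10
Step 3: curr=25, set curr.next=prev(38) | reversed so far: 25 -> 38 -> 10
Step 4: curr=16, set curr.next=prev(25) | reversed so far: 16 -> 25 -> 38 -> 10
Step 5: curr=20, set curr.next=prev(16) | reversed so far: 20 -> 16 -> 25 -> 38 -> 10

20 -> 16 -> 25 -> 38 -> 10 -> None


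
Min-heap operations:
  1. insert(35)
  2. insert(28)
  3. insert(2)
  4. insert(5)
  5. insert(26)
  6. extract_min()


insert(35) -> [35]
insert(28) -> [28, 35]
insert(2) -> [2, 35, 28]
insert(5) -> [2, 5, 28, 35]
insert(26) -> [2, 5, 28, 35, 26]
extract_min()->2, [5, 26, 28, 35]

Final heap: [5, 26, 28, 35]


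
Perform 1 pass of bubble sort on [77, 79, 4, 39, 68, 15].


Initial: [77, 79, 4, 39, 68, 15]
Pass 1: [77, 4, 39, 68, 15, 79] (4 swaps)

After 1 pass: [77, 4, 39, 68, 15, 79]


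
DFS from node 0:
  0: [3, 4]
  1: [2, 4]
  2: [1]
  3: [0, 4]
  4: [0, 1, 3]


Visit 0, push [4, 3]
Visit 3, push [4]
Visit 4, push [1]
Visit 1, push [2]
Visit 2, push []

DFS order: [0, 3, 4, 1, 2]


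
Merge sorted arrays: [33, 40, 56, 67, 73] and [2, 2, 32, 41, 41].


Take 2 from B
Take 2 from B
Take 32 from B
Take 33 from A
Take 40 from A
Take 41 from B
Take 41 from B

Merged: [2, 2, 32, 33, 40, 41, 41, 56, 67, 73]


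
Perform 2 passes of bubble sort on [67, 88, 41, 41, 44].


Initial: [67, 88, 41, 41, 44]
Pass 1: [67, 41, 41, 44, 88] (3 swaps)
Pass 2: [41, 41, 44, 67, 88] (3 swaps)

After 2 passes: [41, 41, 44, 67, 88]


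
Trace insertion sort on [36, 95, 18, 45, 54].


Initial: [36, 95, 18, 45, 54]
Insert 95: [36, 95, 18, 45, 54]
Insert 18: [18, 36, 95, 45, 54]
Insert 45: [18, 36, 45, 95, 54]
Insert 54: [18, 36, 45, 54, 95]

Sorted: [18, 36, 45, 54, 95]


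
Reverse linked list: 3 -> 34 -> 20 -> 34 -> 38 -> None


Step 1: curr=3, set curr.next=prev(None) | reversed so far: 3
Step 2: curr=34, set curr.next=prev(3) | reversed so far: 34 -> 3
Step 3: curr=20, set curr.next=prev(34) | reversed so far: 20 -> 34 -> 3
Step 4: curr=34, set curr.next=prev(20) | reversed so far: 34 -> 20 -> 34 -> 3
Step 5: curr=38, set curr.next=prev(34) | reversed so far: 38 -> 34 -> 20 -> 34 -> 3

38 -> 34 -> 20 -> 34 -> 3 -> None


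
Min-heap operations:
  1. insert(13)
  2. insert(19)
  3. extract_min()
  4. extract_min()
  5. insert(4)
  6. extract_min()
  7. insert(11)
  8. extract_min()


insert(13) -> [13]
insert(19) -> [13, 19]
extract_min()->13, [19]
extract_min()->19, []
insert(4) -> [4]
extract_min()->4, []
insert(11) -> [11]
extract_min()->11, []

Final heap: []


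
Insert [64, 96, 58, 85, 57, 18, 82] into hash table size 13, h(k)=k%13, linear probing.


Insert 64: h=12 -> slot 12
Insert 96: h=5 -> slot 5
Insert 58: h=6 -> slot 6
Insert 85: h=7 -> slot 7
Insert 57: h=5, 3 probes -> slot 8
Insert 18: h=5, 4 probes -> slot 9
Insert 82: h=4 -> slot 4

Table: [None, None, None, None, 82, 96, 58, 85, 57, 18, None, None, 64]


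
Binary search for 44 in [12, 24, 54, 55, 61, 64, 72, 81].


Step 1: lo=0, hi=7, mid=3, val=55
Step 2: lo=0, hi=2, mid=1, val=24
Step 3: lo=2, hi=2, mid=2, val=54

Not found


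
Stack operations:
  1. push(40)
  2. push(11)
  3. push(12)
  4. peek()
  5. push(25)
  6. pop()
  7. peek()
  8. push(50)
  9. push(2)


push(40) -> [40]
push(11) -> [40, 11]
push(12) -> [40, 11, 12]
peek()->12
push(25) -> [40, 11, 12, 25]
pop()->25, [40, 11, 12]
peek()->12
push(50) -> [40, 11, 12, 50]
push(2) -> [40, 11, 12, 50, 2]

Final stack: [40, 11, 12, 50, 2]


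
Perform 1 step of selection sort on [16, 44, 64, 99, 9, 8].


Initial: [16, 44, 64, 99, 9, 8]
Step 1: min=8 at 5
  Swap: [8, 44, 64, 99, 9, 16]

After 1 step: [8, 44, 64, 99, 9, 16]


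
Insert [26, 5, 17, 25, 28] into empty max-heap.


Insert 26: [26]
Insert 5: [26, 5]
Insert 17: [26, 5, 17]
Insert 25: [26, 25, 17, 5]
Insert 28: [28, 26, 17, 5, 25]

Final heap: [28, 26, 17, 5, 25]


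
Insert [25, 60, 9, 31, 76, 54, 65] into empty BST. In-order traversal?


Insert 25: root
Insert 60: R from 25
Insert 9: L from 25
Insert 31: R from 25 -> L from 60
Insert 76: R from 25 -> R from 60
Insert 54: R from 25 -> L from 60 -> R from 31
Insert 65: R from 25 -> R from 60 -> L from 76

In-order: [9, 25, 31, 54, 60, 65, 76]


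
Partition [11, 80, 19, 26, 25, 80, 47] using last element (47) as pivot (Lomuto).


Pivot: 47
  11 <= 47: advance i (no swap)
  19 <= 47: swap -> [11, 19, 80, 26, 25, 80, 47]
  26 <= 47: swap -> [11, 19, 26, 80, 25, 80, 47]
  25 <= 47: swap -> [11, 19, 26, 25, 80, 80, 47]
Place pivot at 4: [11, 19, 26, 25, 47, 80, 80]

Partitioned: [11, 19, 26, 25, 47, 80, 80]


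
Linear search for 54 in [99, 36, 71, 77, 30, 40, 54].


i=0: 99!=54
i=1: 36!=54
i=2: 71!=54
i=3: 77!=54
i=4: 30!=54
i=5: 40!=54
i=6: 54==54 found!

Found at 6, 7 comps


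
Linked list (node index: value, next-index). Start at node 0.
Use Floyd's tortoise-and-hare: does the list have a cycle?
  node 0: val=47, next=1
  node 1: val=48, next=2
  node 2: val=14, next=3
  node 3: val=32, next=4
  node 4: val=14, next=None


Floyd's tortoise (slow, +1) and hare (fast, +2):
  init: slow=0, fast=0
  step 1: slow=1, fast=2
  step 2: slow=2, fast=4
  step 3: fast -> None, no cycle

Cycle: no


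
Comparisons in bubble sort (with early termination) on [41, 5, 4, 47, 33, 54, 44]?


Algorithm: bubble sort (with early termination)
Input: [41, 5, 4, 47, 33, 54, 44]
Sorted: [4, 5, 33, 41, 44, 47, 54]

15


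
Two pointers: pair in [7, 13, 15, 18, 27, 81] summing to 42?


lo=0(7)+hi=5(81)=88
lo=0(7)+hi=4(27)=34
lo=1(13)+hi=4(27)=40
lo=2(15)+hi=4(27)=42

Yes: 15+27=42


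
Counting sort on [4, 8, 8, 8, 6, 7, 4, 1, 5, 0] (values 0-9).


Input: [4, 8, 8, 8, 6, 7, 4, 1, 5, 0]
Counts: [1, 1, 0, 0, 2, 1, 1, 1, 3, 0]

Sorted: [0, 1, 4, 4, 5, 6, 7, 8, 8, 8]


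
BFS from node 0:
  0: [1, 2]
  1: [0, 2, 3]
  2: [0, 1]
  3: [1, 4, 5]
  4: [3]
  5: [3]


Visit 0, enqueue [1, 2]
Visit 1, enqueue [3]
Visit 2, enqueue []
Visit 3, enqueue [4, 5]
Visit 4, enqueue []
Visit 5, enqueue []

BFS order: [0, 1, 2, 3, 4, 5]


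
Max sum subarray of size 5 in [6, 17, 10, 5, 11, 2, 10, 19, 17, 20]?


[0:5]: 49
[1:6]: 45
[2:7]: 38
[3:8]: 47
[4:9]: 59
[5:10]: 68

Max: 68 at [5:10]


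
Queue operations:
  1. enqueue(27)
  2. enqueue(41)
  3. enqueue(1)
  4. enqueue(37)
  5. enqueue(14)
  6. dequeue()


enqueue(27) -> [27]
enqueue(41) -> [27, 41]
enqueue(1) -> [27, 41, 1]
enqueue(37) -> [27, 41, 1, 37]
enqueue(14) -> [27, 41, 1, 37, 14]
dequeue()->27, [41, 1, 37, 14]

Final queue: [41, 1, 37, 14]


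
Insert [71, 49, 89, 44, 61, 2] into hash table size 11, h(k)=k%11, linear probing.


Insert 71: h=5 -> slot 5
Insert 49: h=5, 1 probes -> slot 6
Insert 89: h=1 -> slot 1
Insert 44: h=0 -> slot 0
Insert 61: h=6, 1 probes -> slot 7
Insert 2: h=2 -> slot 2

Table: [44, 89, 2, None, None, 71, 49, 61, None, None, None]


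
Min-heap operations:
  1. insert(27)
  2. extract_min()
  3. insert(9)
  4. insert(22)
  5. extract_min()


insert(27) -> [27]
extract_min()->27, []
insert(9) -> [9]
insert(22) -> [9, 22]
extract_min()->9, [22]

Final heap: [22]


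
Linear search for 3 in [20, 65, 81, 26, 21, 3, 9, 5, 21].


i=0: 20!=3
i=1: 65!=3
i=2: 81!=3
i=3: 26!=3
i=4: 21!=3
i=5: 3==3 found!

Found at 5, 6 comps


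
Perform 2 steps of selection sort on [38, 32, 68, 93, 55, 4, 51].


Initial: [38, 32, 68, 93, 55, 4, 51]
Step 1: min=4 at 5
  Swap: [4, 32, 68, 93, 55, 38, 51]
Step 2: min=32 at 1
  Swap: [4, 32, 68, 93, 55, 38, 51]

After 2 steps: [4, 32, 68, 93, 55, 38, 51]


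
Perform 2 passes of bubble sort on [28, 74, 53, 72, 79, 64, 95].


Initial: [28, 74, 53, 72, 79, 64, 95]
Pass 1: [28, 53, 72, 74, 64, 79, 95] (3 swaps)
Pass 2: [28, 53, 72, 64, 74, 79, 95] (1 swaps)

After 2 passes: [28, 53, 72, 64, 74, 79, 95]


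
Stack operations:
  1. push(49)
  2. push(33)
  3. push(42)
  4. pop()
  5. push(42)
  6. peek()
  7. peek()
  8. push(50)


push(49) -> [49]
push(33) -> [49, 33]
push(42) -> [49, 33, 42]
pop()->42, [49, 33]
push(42) -> [49, 33, 42]
peek()->42
peek()->42
push(50) -> [49, 33, 42, 50]

Final stack: [49, 33, 42, 50]


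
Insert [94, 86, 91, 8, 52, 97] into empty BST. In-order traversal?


Insert 94: root
Insert 86: L from 94
Insert 91: L from 94 -> R from 86
Insert 8: L from 94 -> L from 86
Insert 52: L from 94 -> L from 86 -> R from 8
Insert 97: R from 94

In-order: [8, 52, 86, 91, 94, 97]


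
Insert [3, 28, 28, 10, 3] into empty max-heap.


Insert 3: [3]
Insert 28: [28, 3]
Insert 28: [28, 3, 28]
Insert 10: [28, 10, 28, 3]
Insert 3: [28, 10, 28, 3, 3]

Final heap: [28, 10, 28, 3, 3]


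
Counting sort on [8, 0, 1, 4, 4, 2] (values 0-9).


Input: [8, 0, 1, 4, 4, 2]
Counts: [1, 1, 1, 0, 2, 0, 0, 0, 1, 0]

Sorted: [0, 1, 2, 4, 4, 8]


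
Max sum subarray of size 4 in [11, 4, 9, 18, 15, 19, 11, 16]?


[0:4]: 42
[1:5]: 46
[2:6]: 61
[3:7]: 63
[4:8]: 61

Max: 63 at [3:7]


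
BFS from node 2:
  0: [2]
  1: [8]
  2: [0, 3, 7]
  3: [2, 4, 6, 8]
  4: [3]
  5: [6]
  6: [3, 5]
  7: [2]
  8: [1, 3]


Visit 2, enqueue [0, 3, 7]
Visit 0, enqueue []
Visit 3, enqueue [4, 6, 8]
Visit 7, enqueue []
Visit 4, enqueue []
Visit 6, enqueue [5]
Visit 8, enqueue [1]
Visit 5, enqueue []
Visit 1, enqueue []

BFS order: [2, 0, 3, 7, 4, 6, 8, 5, 1]


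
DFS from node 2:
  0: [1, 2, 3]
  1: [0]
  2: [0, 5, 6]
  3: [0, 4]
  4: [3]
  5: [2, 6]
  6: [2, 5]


Visit 2, push [6, 5, 0]
Visit 0, push [3, 1]
Visit 1, push []
Visit 3, push [4]
Visit 4, push []
Visit 5, push [6]
Visit 6, push []

DFS order: [2, 0, 1, 3, 4, 5, 6]


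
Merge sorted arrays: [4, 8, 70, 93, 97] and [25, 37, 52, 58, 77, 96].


Take 4 from A
Take 8 from A
Take 25 from B
Take 37 from B
Take 52 from B
Take 58 from B
Take 70 from A
Take 77 from B
Take 93 from A
Take 96 from B

Merged: [4, 8, 25, 37, 52, 58, 70, 77, 93, 96, 97]


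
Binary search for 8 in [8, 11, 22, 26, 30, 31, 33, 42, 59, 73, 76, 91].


Step 1: lo=0, hi=11, mid=5, val=31
Step 2: lo=0, hi=4, mid=2, val=22
Step 3: lo=0, hi=1, mid=0, val=8

Found at index 0


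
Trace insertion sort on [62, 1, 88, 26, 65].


Initial: [62, 1, 88, 26, 65]
Insert 1: [1, 62, 88, 26, 65]
Insert 88: [1, 62, 88, 26, 65]
Insert 26: [1, 26, 62, 88, 65]
Insert 65: [1, 26, 62, 65, 88]

Sorted: [1, 26, 62, 65, 88]


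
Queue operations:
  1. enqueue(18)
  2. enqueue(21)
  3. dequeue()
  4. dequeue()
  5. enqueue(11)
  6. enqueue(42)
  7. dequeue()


enqueue(18) -> [18]
enqueue(21) -> [18, 21]
dequeue()->18, [21]
dequeue()->21, []
enqueue(11) -> [11]
enqueue(42) -> [11, 42]
dequeue()->11, [42]

Final queue: [42]


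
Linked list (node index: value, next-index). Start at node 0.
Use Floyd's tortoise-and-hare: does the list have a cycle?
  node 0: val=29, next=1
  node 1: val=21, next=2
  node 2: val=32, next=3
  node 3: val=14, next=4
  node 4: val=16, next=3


Floyd's tortoise (slow, +1) and hare (fast, +2):
  init: slow=0, fast=0
  step 1: slow=1, fast=2
  step 2: slow=2, fast=4
  step 3: slow=3, fast=4
  step 4: slow=4, fast=4
  slow == fast at node 4: cycle detected

Cycle: yes


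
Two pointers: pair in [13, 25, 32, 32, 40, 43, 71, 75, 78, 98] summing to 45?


lo=0(13)+hi=9(98)=111
lo=0(13)+hi=8(78)=91
lo=0(13)+hi=7(75)=88
lo=0(13)+hi=6(71)=84
lo=0(13)+hi=5(43)=56
lo=0(13)+hi=4(40)=53
lo=0(13)+hi=3(32)=45

Yes: 13+32=45


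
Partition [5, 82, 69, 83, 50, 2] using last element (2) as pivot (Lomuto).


Pivot: 2
Place pivot at 0: [2, 82, 69, 83, 50, 5]

Partitioned: [2, 82, 69, 83, 50, 5]


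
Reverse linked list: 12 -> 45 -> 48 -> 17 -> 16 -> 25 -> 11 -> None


Step 1: curr=12, set curr.next=prev(None) | reversed so far: 12
Step 2: curr=45, set curr.next=prev(12) | reversed so far: 45 -> 12
Step 3: curr=48, set curr.next=prev(45) | reversed so far: 48 -> 45 -> 12
Step 4: curr=17, set curr.next=prev(48) | reversed so far: 17 -> 48 -> 45 -> 12
Step 5: curr=16, set curr.next=prev(17) | reversed so far: 16 -> 17 -> 48 -> 45 -> 12
Step 6: curr=25, set curr.next=prev(16) | reversed so far: 25 -> 16 -> 17 -> 48 -> 45 -> 12
Step 7: curr=11, set curr.next=prev(25) | reversed so far: 11 -> 25 -> 16 -> 17 -> 48 -> 45 -> 12

11 -> 25 -> 16 -> 17 -> 48 -> 45 -> 12 -> None


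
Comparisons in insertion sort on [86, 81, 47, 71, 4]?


Algorithm: insertion sort
Input: [86, 81, 47, 71, 4]
Sorted: [4, 47, 71, 81, 86]

10


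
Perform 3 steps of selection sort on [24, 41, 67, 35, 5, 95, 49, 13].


Initial: [24, 41, 67, 35, 5, 95, 49, 13]
Step 1: min=5 at 4
  Swap: [5, 41, 67, 35, 24, 95, 49, 13]
Step 2: min=13 at 7
  Swap: [5, 13, 67, 35, 24, 95, 49, 41]
Step 3: min=24 at 4
  Swap: [5, 13, 24, 35, 67, 95, 49, 41]

After 3 steps: [5, 13, 24, 35, 67, 95, 49, 41]


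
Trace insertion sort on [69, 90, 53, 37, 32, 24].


Initial: [69, 90, 53, 37, 32, 24]
Insert 90: [69, 90, 53, 37, 32, 24]
Insert 53: [53, 69, 90, 37, 32, 24]
Insert 37: [37, 53, 69, 90, 32, 24]
Insert 32: [32, 37, 53, 69, 90, 24]
Insert 24: [24, 32, 37, 53, 69, 90]

Sorted: [24, 32, 37, 53, 69, 90]


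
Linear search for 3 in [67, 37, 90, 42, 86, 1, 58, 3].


i=0: 67!=3
i=1: 37!=3
i=2: 90!=3
i=3: 42!=3
i=4: 86!=3
i=5: 1!=3
i=6: 58!=3
i=7: 3==3 found!

Found at 7, 8 comps


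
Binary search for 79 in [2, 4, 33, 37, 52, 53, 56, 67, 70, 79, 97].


Step 1: lo=0, hi=10, mid=5, val=53
Step 2: lo=6, hi=10, mid=8, val=70
Step 3: lo=9, hi=10, mid=9, val=79

Found at index 9


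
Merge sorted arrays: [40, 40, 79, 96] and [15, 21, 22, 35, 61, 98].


Take 15 from B
Take 21 from B
Take 22 from B
Take 35 from B
Take 40 from A
Take 40 from A
Take 61 from B
Take 79 from A
Take 96 from A

Merged: [15, 21, 22, 35, 40, 40, 61, 79, 96, 98]


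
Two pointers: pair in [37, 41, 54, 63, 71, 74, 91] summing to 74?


lo=0(37)+hi=6(91)=128
lo=0(37)+hi=5(74)=111
lo=0(37)+hi=4(71)=108
lo=0(37)+hi=3(63)=100
lo=0(37)+hi=2(54)=91
lo=0(37)+hi=1(41)=78

No pair found


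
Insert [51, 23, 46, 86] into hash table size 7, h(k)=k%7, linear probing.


Insert 51: h=2 -> slot 2
Insert 23: h=2, 1 probes -> slot 3
Insert 46: h=4 -> slot 4
Insert 86: h=2, 3 probes -> slot 5

Table: [None, None, 51, 23, 46, 86, None]


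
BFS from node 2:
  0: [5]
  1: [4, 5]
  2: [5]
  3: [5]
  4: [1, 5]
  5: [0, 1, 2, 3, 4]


Visit 2, enqueue [5]
Visit 5, enqueue [0, 1, 3, 4]
Visit 0, enqueue []
Visit 1, enqueue []
Visit 3, enqueue []
Visit 4, enqueue []

BFS order: [2, 5, 0, 1, 3, 4]


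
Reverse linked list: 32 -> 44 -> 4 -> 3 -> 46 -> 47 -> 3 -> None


Step 1: curr=32, set curr.next=prev(None) | reversed so far: 32
Step 2: curr=44, set curr.next=prev(32) | reversed so far: 44 -> 32
Step 3: curr=4, set curr.next=prev(44) | reversed so far: 4 -> 44 -> 32
Step 4: curr=3, set curr.next=prev(4) | reversed so far: 3 -> 4 -> 44 -> 32
Step 5: curr=46, set curr.next=prev(3) | reversed so far: 46 -> 3 -> 4 -> 44 -> 32
Step 6: curr=47, set curr.next=prev(46) | reversed so far: 47 -> 46 -> 3 -> 4 -> 44 -> 32
Step 7: curr=3, set curr.next=prev(47) | reversed so far: 3 -> 47 -> 46 -> 3 -> 4 -> 44 -> 32

3 -> 47 -> 46 -> 3 -> 4 -> 44 -> 32 -> None


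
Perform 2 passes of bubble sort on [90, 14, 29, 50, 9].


Initial: [90, 14, 29, 50, 9]
Pass 1: [14, 29, 50, 9, 90] (4 swaps)
Pass 2: [14, 29, 9, 50, 90] (1 swaps)

After 2 passes: [14, 29, 9, 50, 90]


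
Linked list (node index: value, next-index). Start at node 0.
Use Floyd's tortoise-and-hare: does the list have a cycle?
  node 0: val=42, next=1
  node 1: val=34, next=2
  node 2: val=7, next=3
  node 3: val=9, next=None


Floyd's tortoise (slow, +1) and hare (fast, +2):
  init: slow=0, fast=0
  step 1: slow=1, fast=2
  step 2: fast 2->3->None, no cycle

Cycle: no


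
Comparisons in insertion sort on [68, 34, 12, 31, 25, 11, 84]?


Algorithm: insertion sort
Input: [68, 34, 12, 31, 25, 11, 84]
Sorted: [11, 12, 25, 31, 34, 68, 84]

16


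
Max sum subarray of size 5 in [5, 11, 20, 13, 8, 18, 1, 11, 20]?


[0:5]: 57
[1:6]: 70
[2:7]: 60
[3:8]: 51
[4:9]: 58

Max: 70 at [1:6]


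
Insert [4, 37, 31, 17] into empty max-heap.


Insert 4: [4]
Insert 37: [37, 4]
Insert 31: [37, 4, 31]
Insert 17: [37, 17, 31, 4]

Final heap: [37, 17, 31, 4]


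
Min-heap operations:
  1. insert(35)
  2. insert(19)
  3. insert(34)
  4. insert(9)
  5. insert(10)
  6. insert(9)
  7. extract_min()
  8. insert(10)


insert(35) -> [35]
insert(19) -> [19, 35]
insert(34) -> [19, 35, 34]
insert(9) -> [9, 19, 34, 35]
insert(10) -> [9, 10, 34, 35, 19]
insert(9) -> [9, 10, 9, 35, 19, 34]
extract_min()->9, [9, 10, 34, 35, 19]
insert(10) -> [9, 10, 10, 35, 19, 34]

Final heap: [9, 10, 10, 35, 19, 34]


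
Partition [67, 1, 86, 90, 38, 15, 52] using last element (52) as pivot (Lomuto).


Pivot: 52
  1 <= 52: swap -> [1, 67, 86, 90, 38, 15, 52]
  38 <= 52: swap -> [1, 38, 86, 90, 67, 15, 52]
  15 <= 52: swap -> [1, 38, 15, 90, 67, 86, 52]
Place pivot at 3: [1, 38, 15, 52, 67, 86, 90]

Partitioned: [1, 38, 15, 52, 67, 86, 90]


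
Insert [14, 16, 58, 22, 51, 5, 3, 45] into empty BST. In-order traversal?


Insert 14: root
Insert 16: R from 14
Insert 58: R from 14 -> R from 16
Insert 22: R from 14 -> R from 16 -> L from 58
Insert 51: R from 14 -> R from 16 -> L from 58 -> R from 22
Insert 5: L from 14
Insert 3: L from 14 -> L from 5
Insert 45: R from 14 -> R from 16 -> L from 58 -> R from 22 -> L from 51

In-order: [3, 5, 14, 16, 22, 45, 51, 58]


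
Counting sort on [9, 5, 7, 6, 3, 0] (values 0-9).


Input: [9, 5, 7, 6, 3, 0]
Counts: [1, 0, 0, 1, 0, 1, 1, 1, 0, 1]

Sorted: [0, 3, 5, 6, 7, 9]


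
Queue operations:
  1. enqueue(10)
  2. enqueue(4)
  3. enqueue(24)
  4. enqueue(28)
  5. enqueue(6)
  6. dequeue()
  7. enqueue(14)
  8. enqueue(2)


enqueue(10) -> [10]
enqueue(4) -> [10, 4]
enqueue(24) -> [10, 4, 24]
enqueue(28) -> [10, 4, 24, 28]
enqueue(6) -> [10, 4, 24, 28, 6]
dequeue()->10, [4, 24, 28, 6]
enqueue(14) -> [4, 24, 28, 6, 14]
enqueue(2) -> [4, 24, 28, 6, 14, 2]

Final queue: [4, 24, 28, 6, 14, 2]


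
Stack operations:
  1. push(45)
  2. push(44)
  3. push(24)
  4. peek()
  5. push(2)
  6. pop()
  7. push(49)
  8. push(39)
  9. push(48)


push(45) -> [45]
push(44) -> [45, 44]
push(24) -> [45, 44, 24]
peek()->24
push(2) -> [45, 44, 24, 2]
pop()->2, [45, 44, 24]
push(49) -> [45, 44, 24, 49]
push(39) -> [45, 44, 24, 49, 39]
push(48) -> [45, 44, 24, 49, 39, 48]

Final stack: [45, 44, 24, 49, 39, 48]


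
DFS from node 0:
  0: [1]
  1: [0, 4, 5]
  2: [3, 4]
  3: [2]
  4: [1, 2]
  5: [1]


Visit 0, push [1]
Visit 1, push [5, 4]
Visit 4, push [2]
Visit 2, push [3]
Visit 3, push []
Visit 5, push []

DFS order: [0, 1, 4, 2, 3, 5]


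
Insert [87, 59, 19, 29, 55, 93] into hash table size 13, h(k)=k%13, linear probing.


Insert 87: h=9 -> slot 9
Insert 59: h=7 -> slot 7
Insert 19: h=6 -> slot 6
Insert 29: h=3 -> slot 3
Insert 55: h=3, 1 probes -> slot 4
Insert 93: h=2 -> slot 2

Table: [None, None, 93, 29, 55, None, 19, 59, None, 87, None, None, None]


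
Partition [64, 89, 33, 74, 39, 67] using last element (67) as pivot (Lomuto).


Pivot: 67
  64 <= 67: advance i (no swap)
  33 <= 67: swap -> [64, 33, 89, 74, 39, 67]
  39 <= 67: swap -> [64, 33, 39, 74, 89, 67]
Place pivot at 3: [64, 33, 39, 67, 89, 74]

Partitioned: [64, 33, 39, 67, 89, 74]


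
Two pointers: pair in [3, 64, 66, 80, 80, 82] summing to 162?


lo=0(3)+hi=5(82)=85
lo=1(64)+hi=5(82)=146
lo=2(66)+hi=5(82)=148
lo=3(80)+hi=5(82)=162

Yes: 80+82=162


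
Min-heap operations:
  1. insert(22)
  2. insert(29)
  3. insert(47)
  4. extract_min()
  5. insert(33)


insert(22) -> [22]
insert(29) -> [22, 29]
insert(47) -> [22, 29, 47]
extract_min()->22, [29, 47]
insert(33) -> [29, 47, 33]

Final heap: [29, 47, 33]


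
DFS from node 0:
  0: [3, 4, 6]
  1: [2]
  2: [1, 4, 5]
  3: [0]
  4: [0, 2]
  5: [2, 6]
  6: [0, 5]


Visit 0, push [6, 4, 3]
Visit 3, push []
Visit 4, push [2]
Visit 2, push [5, 1]
Visit 1, push []
Visit 5, push [6]
Visit 6, push []

DFS order: [0, 3, 4, 2, 1, 5, 6]


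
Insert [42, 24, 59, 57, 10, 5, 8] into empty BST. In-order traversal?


Insert 42: root
Insert 24: L from 42
Insert 59: R from 42
Insert 57: R from 42 -> L from 59
Insert 10: L from 42 -> L from 24
Insert 5: L from 42 -> L from 24 -> L from 10
Insert 8: L from 42 -> L from 24 -> L from 10 -> R from 5

In-order: [5, 8, 10, 24, 42, 57, 59]


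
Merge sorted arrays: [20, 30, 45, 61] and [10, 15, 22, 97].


Take 10 from B
Take 15 from B
Take 20 from A
Take 22 from B
Take 30 from A
Take 45 from A
Take 61 from A

Merged: [10, 15, 20, 22, 30, 45, 61, 97]


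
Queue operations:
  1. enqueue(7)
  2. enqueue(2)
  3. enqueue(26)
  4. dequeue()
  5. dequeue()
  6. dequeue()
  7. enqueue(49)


enqueue(7) -> [7]
enqueue(2) -> [7, 2]
enqueue(26) -> [7, 2, 26]
dequeue()->7, [2, 26]
dequeue()->2, [26]
dequeue()->26, []
enqueue(49) -> [49]

Final queue: [49]


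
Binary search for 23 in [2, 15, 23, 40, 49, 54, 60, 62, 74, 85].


Step 1: lo=0, hi=9, mid=4, val=49
Step 2: lo=0, hi=3, mid=1, val=15
Step 3: lo=2, hi=3, mid=2, val=23

Found at index 2


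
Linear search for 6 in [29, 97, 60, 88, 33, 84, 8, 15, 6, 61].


i=0: 29!=6
i=1: 97!=6
i=2: 60!=6
i=3: 88!=6
i=4: 33!=6
i=5: 84!=6
i=6: 8!=6
i=7: 15!=6
i=8: 6==6 found!

Found at 8, 9 comps


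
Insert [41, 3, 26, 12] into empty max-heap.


Insert 41: [41]
Insert 3: [41, 3]
Insert 26: [41, 3, 26]
Insert 12: [41, 12, 26, 3]

Final heap: [41, 12, 26, 3]


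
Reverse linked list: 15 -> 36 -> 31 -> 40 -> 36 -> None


Step 1: curr=15, set curr.next=prev(None) | reversed so far: 15
Step 2: curr=36, set curr.next=prev(15) | reversed so far: 36 -> 15
Step 3: curr=31, set curr.next=prev(36) | reversed so far: 31 -> 36 -> 15
Step 4: curr=40, set curr.next=prev(31) | reversed so far: 40 -> 31 -> 36 -> 15
Step 5: curr=36, set curr.next=prev(40) | reversed so far: 36 -> 40 -> 31 -> 36 -> 15

36 -> 40 -> 31 -> 36 -> 15 -> None


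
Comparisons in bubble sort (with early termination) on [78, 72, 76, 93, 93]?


Algorithm: bubble sort (with early termination)
Input: [78, 72, 76, 93, 93]
Sorted: [72, 76, 78, 93, 93]

7


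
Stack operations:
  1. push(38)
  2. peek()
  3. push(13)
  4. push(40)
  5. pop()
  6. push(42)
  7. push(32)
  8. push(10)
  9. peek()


push(38) -> [38]
peek()->38
push(13) -> [38, 13]
push(40) -> [38, 13, 40]
pop()->40, [38, 13]
push(42) -> [38, 13, 42]
push(32) -> [38, 13, 42, 32]
push(10) -> [38, 13, 42, 32, 10]
peek()->10

Final stack: [38, 13, 42, 32, 10]


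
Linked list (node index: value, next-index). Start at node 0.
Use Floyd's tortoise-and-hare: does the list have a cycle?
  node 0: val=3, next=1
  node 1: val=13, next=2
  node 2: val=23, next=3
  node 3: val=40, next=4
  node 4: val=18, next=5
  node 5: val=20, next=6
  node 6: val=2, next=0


Floyd's tortoise (slow, +1) and hare (fast, +2):
  init: slow=0, fast=0
  step 1: slow=1, fast=2
  step 2: slow=2, fast=4
  step 3: slow=3, fast=6
  step 4: slow=4, fast=1
  step 5: slow=5, fast=3
  step 6: slow=6, fast=5
  step 7: slow=0, fast=0
  slow == fast at node 0: cycle detected

Cycle: yes


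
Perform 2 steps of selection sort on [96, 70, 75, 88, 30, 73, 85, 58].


Initial: [96, 70, 75, 88, 30, 73, 85, 58]
Step 1: min=30 at 4
  Swap: [30, 70, 75, 88, 96, 73, 85, 58]
Step 2: min=58 at 7
  Swap: [30, 58, 75, 88, 96, 73, 85, 70]

After 2 steps: [30, 58, 75, 88, 96, 73, 85, 70]


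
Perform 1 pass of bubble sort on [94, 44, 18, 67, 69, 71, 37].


Initial: [94, 44, 18, 67, 69, 71, 37]
Pass 1: [44, 18, 67, 69, 71, 37, 94] (6 swaps)

After 1 pass: [44, 18, 67, 69, 71, 37, 94]


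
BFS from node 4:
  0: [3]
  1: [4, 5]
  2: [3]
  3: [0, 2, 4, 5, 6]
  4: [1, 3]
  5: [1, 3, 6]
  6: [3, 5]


Visit 4, enqueue [1, 3]
Visit 1, enqueue [5]
Visit 3, enqueue [0, 2, 6]
Visit 5, enqueue []
Visit 0, enqueue []
Visit 2, enqueue []
Visit 6, enqueue []

BFS order: [4, 1, 3, 5, 0, 2, 6]


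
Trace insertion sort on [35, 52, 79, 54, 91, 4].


Initial: [35, 52, 79, 54, 91, 4]
Insert 52: [35, 52, 79, 54, 91, 4]
Insert 79: [35, 52, 79, 54, 91, 4]
Insert 54: [35, 52, 54, 79, 91, 4]
Insert 91: [35, 52, 54, 79, 91, 4]
Insert 4: [4, 35, 52, 54, 79, 91]

Sorted: [4, 35, 52, 54, 79, 91]


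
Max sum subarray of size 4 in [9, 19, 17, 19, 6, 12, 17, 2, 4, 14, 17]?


[0:4]: 64
[1:5]: 61
[2:6]: 54
[3:7]: 54
[4:8]: 37
[5:9]: 35
[6:10]: 37
[7:11]: 37

Max: 64 at [0:4]


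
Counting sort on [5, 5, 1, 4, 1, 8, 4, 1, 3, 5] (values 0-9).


Input: [5, 5, 1, 4, 1, 8, 4, 1, 3, 5]
Counts: [0, 3, 0, 1, 2, 3, 0, 0, 1, 0]

Sorted: [1, 1, 1, 3, 4, 4, 5, 5, 5, 8]


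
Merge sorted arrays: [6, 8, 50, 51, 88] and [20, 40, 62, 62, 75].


Take 6 from A
Take 8 from A
Take 20 from B
Take 40 from B
Take 50 from A
Take 51 from A
Take 62 from B
Take 62 from B
Take 75 from B

Merged: [6, 8, 20, 40, 50, 51, 62, 62, 75, 88]


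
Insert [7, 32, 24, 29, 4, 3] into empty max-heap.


Insert 7: [7]
Insert 32: [32, 7]
Insert 24: [32, 7, 24]
Insert 29: [32, 29, 24, 7]
Insert 4: [32, 29, 24, 7, 4]
Insert 3: [32, 29, 24, 7, 4, 3]

Final heap: [32, 29, 24, 7, 4, 3]


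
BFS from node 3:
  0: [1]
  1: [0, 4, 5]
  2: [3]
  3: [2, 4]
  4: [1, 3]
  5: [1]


Visit 3, enqueue [2, 4]
Visit 2, enqueue []
Visit 4, enqueue [1]
Visit 1, enqueue [0, 5]
Visit 0, enqueue []
Visit 5, enqueue []

BFS order: [3, 2, 4, 1, 0, 5]


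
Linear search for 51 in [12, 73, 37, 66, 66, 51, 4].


i=0: 12!=51
i=1: 73!=51
i=2: 37!=51
i=3: 66!=51
i=4: 66!=51
i=5: 51==51 found!

Found at 5, 6 comps


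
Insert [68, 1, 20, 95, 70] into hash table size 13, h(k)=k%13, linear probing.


Insert 68: h=3 -> slot 3
Insert 1: h=1 -> slot 1
Insert 20: h=7 -> slot 7
Insert 95: h=4 -> slot 4
Insert 70: h=5 -> slot 5

Table: [None, 1, None, 68, 95, 70, None, 20, None, None, None, None, None]


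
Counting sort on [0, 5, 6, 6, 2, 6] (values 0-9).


Input: [0, 5, 6, 6, 2, 6]
Counts: [1, 0, 1, 0, 0, 1, 3, 0, 0, 0]

Sorted: [0, 2, 5, 6, 6, 6]


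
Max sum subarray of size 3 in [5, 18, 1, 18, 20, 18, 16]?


[0:3]: 24
[1:4]: 37
[2:5]: 39
[3:6]: 56
[4:7]: 54

Max: 56 at [3:6]


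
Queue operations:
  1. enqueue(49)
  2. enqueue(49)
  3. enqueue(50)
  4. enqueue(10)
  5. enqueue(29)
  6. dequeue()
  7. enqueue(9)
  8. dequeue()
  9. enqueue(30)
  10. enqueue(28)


enqueue(49) -> [49]
enqueue(49) -> [49, 49]
enqueue(50) -> [49, 49, 50]
enqueue(10) -> [49, 49, 50, 10]
enqueue(29) -> [49, 49, 50, 10, 29]
dequeue()->49, [49, 50, 10, 29]
enqueue(9) -> [49, 50, 10, 29, 9]
dequeue()->49, [50, 10, 29, 9]
enqueue(30) -> [50, 10, 29, 9, 30]
enqueue(28) -> [50, 10, 29, 9, 30, 28]

Final queue: [50, 10, 29, 9, 30, 28]
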